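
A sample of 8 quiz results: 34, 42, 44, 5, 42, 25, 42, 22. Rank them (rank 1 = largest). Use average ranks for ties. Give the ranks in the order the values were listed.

Sorted (descending): 44, 42, 42, 42, 34, 25, 22, 5
The 3 values of 42 occupy positions 2–4 → average rank 3.

5, 3, 1, 8, 3, 6, 3, 7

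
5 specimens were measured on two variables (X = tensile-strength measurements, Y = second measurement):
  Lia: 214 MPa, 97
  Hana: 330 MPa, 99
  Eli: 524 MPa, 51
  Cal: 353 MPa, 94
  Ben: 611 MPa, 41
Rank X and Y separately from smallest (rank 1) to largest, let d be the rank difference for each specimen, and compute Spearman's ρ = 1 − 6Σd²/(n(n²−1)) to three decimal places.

Ranks of variable 1: 1, 2, 4, 3, 5
Ranks of variable 2: 4, 5, 2, 3, 1
d = r₁ − r₂: -3, -3, 2, 0, 4
d²: 9, 9, 4, 0, 16; Σd² = 38
ρ = 1 − 6·38/(5·24) = 1 − 228/120 = -0.900

-0.900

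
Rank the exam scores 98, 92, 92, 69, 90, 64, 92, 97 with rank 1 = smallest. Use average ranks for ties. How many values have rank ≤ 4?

Sorted (ascending): 64, 69, 90, 92, 92, 92, 97, 98
The 3 values of 92 occupy positions 4–6 → average rank 5.
Ranks ≤ 4: {1, 2, 3} → 3 values.

3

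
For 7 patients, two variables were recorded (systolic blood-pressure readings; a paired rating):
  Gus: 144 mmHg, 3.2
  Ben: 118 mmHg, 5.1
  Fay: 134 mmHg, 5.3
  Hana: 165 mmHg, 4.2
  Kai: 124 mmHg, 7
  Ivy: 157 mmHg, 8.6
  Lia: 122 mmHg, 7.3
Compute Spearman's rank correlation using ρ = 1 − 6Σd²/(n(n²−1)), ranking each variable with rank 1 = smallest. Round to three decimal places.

Ranks of variable 1: 5, 1, 4, 7, 3, 6, 2
Ranks of variable 2: 1, 3, 4, 2, 5, 7, 6
d = r₁ − r₂: 4, -2, 0, 5, -2, -1, -4
d²: 16, 4, 0, 25, 4, 1, 16; Σd² = 66
ρ = 1 − 6·66/(7·48) = 1 − 396/336 = -0.179

-0.179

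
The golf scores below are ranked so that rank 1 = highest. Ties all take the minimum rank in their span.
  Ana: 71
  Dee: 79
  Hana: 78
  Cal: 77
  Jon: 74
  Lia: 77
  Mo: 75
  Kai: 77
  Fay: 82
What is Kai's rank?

Sorted (descending): 82, 79, 78, 77, 77, 77, 75, 74, 71
The 3 values of 77 occupy positions 4–6 → each gets rank 4.
Kai has value 77 → rank 4.

4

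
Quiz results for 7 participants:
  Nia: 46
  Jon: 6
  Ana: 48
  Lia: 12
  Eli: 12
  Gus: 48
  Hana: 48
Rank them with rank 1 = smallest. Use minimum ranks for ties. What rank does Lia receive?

Sorted (ascending): 6, 12, 12, 46, 48, 48, 48
The 2 values of 12 occupy positions 2–3 → each gets rank 2.
The 3 values of 48 occupy positions 5–7 → each gets rank 5.
Lia has value 12 → rank 2.

2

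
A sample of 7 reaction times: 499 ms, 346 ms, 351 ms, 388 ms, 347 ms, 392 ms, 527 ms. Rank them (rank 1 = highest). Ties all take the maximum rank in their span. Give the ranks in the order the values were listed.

2, 7, 5, 4, 6, 3, 1

Sorted (descending): 527, 499, 392, 388, 351, 347, 346
No ties — each value takes its position as its rank.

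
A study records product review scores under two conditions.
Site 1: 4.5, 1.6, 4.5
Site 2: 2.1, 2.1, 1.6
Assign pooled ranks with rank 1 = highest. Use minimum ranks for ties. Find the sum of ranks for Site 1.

7

Sorted (descending): 4.5, 4.5, 2.1, 2.1, 1.6, 1.6
The 2 values of 4.5 occupy positions 1–2 → each gets rank 1.
The 2 values of 2.1 occupy positions 3–4 → each gets rank 3.
The 2 values of 1.6 occupy positions 5–6 → each gets rank 5.
Site 1 values → pooled ranks: 4.5→1, 1.6→5, 4.5→1
Rank sum = 1 + 5 + 1 = 7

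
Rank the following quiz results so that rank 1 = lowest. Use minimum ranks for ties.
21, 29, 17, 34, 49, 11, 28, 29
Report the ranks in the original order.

Sorted (ascending): 11, 17, 21, 28, 29, 29, 34, 49
The 2 values of 29 occupy positions 5–6 → each gets rank 5.

3, 5, 2, 7, 8, 1, 4, 5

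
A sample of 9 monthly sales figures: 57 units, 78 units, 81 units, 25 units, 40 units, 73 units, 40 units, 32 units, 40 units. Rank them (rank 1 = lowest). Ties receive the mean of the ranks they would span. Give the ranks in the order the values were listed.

Sorted (ascending): 25, 32, 40, 40, 40, 57, 73, 78, 81
The 3 values of 40 occupy positions 3–5 → average rank 4.

6, 8, 9, 1, 4, 7, 4, 2, 4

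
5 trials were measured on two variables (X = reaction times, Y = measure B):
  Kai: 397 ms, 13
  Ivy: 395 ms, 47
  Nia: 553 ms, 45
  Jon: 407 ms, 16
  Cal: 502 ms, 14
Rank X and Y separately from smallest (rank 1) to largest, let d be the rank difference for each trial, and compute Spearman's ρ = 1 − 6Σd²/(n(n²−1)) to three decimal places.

Ranks of variable 1: 2, 1, 5, 3, 4
Ranks of variable 2: 1, 5, 4, 3, 2
d = r₁ − r₂: 1, -4, 1, 0, 2
d²: 1, 16, 1, 0, 4; Σd² = 22
ρ = 1 − 6·22/(5·24) = 1 − 132/120 = -0.100

-0.100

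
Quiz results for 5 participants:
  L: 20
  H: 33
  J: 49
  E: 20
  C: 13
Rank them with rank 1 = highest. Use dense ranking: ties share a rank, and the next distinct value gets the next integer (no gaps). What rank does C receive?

Sorted (descending): 49, 33, 20, 20, 13
The 2 values of 20 share dense rank 3.
Remaining distinct values take the next consecutive integers.
C has value 13 → rank 4.

4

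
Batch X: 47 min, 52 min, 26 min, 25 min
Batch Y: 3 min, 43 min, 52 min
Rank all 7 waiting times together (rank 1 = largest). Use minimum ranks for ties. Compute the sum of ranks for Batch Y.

Sorted (descending): 52, 52, 47, 43, 26, 25, 3
The 2 values of 52 occupy positions 1–2 → each gets rank 1.
Batch Y values → pooled ranks: 3→7, 43→4, 52→1
Rank sum = 7 + 4 + 1 = 12

12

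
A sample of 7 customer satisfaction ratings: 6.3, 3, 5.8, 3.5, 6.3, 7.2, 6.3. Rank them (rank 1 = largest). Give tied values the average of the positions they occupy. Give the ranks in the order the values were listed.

3, 7, 5, 6, 3, 1, 3

Sorted (descending): 7.2, 6.3, 6.3, 6.3, 5.8, 3.5, 3
The 3 values of 6.3 occupy positions 2–4 → average rank 3.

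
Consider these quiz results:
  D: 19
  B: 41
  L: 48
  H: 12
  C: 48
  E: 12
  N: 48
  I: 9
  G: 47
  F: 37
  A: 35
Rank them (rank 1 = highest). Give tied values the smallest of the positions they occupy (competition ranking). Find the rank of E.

Sorted (descending): 48, 48, 48, 47, 41, 37, 35, 19, 12, 12, 9
The 3 values of 48 occupy positions 1–3 → each gets rank 1.
The 2 values of 12 occupy positions 9–10 → each gets rank 9.
E has value 12 → rank 9.

9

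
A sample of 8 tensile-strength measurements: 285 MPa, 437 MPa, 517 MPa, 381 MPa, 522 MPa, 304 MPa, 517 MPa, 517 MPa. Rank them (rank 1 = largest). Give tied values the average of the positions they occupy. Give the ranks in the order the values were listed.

Sorted (descending): 522, 517, 517, 517, 437, 381, 304, 285
The 3 values of 517 occupy positions 2–4 → average rank 3.

8, 5, 3, 6, 1, 7, 3, 3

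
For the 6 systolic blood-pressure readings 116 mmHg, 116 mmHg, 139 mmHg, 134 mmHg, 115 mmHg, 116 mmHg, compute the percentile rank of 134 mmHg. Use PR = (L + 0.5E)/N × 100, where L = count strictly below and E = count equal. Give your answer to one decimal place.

75.0

N = 6.
Strictly below 134: 4. Equal to 134: 1.
PR = (4 + 0.5·1)/6 × 100 = 75.0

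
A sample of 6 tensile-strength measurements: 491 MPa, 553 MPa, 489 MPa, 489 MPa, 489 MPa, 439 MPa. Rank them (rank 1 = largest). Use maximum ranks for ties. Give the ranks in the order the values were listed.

2, 1, 5, 5, 5, 6

Sorted (descending): 553, 491, 489, 489, 489, 439
The 3 values of 489 occupy positions 3–5 → each gets rank 5.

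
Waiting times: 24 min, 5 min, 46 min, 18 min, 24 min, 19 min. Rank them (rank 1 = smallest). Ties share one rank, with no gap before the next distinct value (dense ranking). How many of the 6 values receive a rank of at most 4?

5

Sorted (ascending): 5, 18, 19, 24, 24, 46
The 2 values of 24 share dense rank 4.
Remaining distinct values take the next consecutive integers.
Ranks ≤ 4: {1, 2, 3, 4, 4} → 5 values.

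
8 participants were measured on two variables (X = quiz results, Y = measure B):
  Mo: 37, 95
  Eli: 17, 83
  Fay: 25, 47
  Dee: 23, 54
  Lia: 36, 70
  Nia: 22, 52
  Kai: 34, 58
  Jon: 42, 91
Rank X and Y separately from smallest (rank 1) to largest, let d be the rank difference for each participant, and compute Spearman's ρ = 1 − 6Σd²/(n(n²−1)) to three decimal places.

0.548

Ranks of variable 1: 7, 1, 4, 3, 6, 2, 5, 8
Ranks of variable 2: 8, 6, 1, 3, 5, 2, 4, 7
d = r₁ − r₂: -1, -5, 3, 0, 1, 0, 1, 1
d²: 1, 25, 9, 0, 1, 0, 1, 1; Σd² = 38
ρ = 1 − 6·38/(8·63) = 1 − 228/504 = 0.548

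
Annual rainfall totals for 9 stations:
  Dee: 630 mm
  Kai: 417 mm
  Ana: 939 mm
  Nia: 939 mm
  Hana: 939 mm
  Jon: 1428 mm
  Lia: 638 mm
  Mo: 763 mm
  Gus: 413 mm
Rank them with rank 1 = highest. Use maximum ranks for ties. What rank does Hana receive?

4

Sorted (descending): 1428, 939, 939, 939, 763, 638, 630, 417, 413
The 3 values of 939 occupy positions 2–4 → each gets rank 4.
Hana has value 939 mm → rank 4.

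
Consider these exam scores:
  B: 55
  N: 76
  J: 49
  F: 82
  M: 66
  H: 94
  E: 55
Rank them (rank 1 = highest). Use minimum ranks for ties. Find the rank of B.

Sorted (descending): 94, 82, 76, 66, 55, 55, 49
The 2 values of 55 occupy positions 5–6 → each gets rank 5.
B has value 55 → rank 5.

5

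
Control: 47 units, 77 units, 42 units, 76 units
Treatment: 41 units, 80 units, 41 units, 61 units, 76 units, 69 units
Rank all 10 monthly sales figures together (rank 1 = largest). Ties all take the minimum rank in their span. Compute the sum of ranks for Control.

20

Sorted (descending): 80, 77, 76, 76, 69, 61, 47, 42, 41, 41
The 2 values of 76 occupy positions 3–4 → each gets rank 3.
The 2 values of 41 occupy positions 9–10 → each gets rank 9.
Control values → pooled ranks: 47→7, 77→2, 42→8, 76→3
Rank sum = 7 + 2 + 8 + 3 = 20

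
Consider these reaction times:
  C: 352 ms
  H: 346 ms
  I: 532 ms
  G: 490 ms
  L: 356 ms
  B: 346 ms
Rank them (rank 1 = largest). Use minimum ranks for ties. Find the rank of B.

5

Sorted (descending): 532, 490, 356, 352, 346, 346
The 2 values of 346 occupy positions 5–6 → each gets rank 5.
B has value 346 ms → rank 5.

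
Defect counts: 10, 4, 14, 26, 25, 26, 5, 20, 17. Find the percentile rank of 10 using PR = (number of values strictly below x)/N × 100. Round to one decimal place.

22.2

N = 9.
Strictly below 10: 2. Equal to 10: 1.
PR = 2/9 × 100 = 22.2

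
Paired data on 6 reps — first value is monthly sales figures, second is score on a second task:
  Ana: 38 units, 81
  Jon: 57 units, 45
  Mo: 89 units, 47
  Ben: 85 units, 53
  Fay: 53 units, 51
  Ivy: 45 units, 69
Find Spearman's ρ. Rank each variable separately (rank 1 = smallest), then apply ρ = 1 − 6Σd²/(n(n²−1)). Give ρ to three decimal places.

-0.714

Ranks of variable 1: 1, 4, 6, 5, 3, 2
Ranks of variable 2: 6, 1, 2, 4, 3, 5
d = r₁ − r₂: -5, 3, 4, 1, 0, -3
d²: 25, 9, 16, 1, 0, 9; Σd² = 60
ρ = 1 − 6·60/(6·35) = 1 − 360/210 = -0.714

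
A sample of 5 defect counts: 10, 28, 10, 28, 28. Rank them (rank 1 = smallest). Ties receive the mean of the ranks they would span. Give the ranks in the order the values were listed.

Sorted (ascending): 10, 10, 28, 28, 28
The 2 values of 10 occupy positions 1–2 → average rank (1+2)/2 = 1.5.
The 3 values of 28 occupy positions 3–5 → average rank 4.

1.5, 4, 1.5, 4, 4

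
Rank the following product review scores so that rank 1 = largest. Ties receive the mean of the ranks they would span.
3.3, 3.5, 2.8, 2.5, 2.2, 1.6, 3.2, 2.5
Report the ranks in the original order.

2, 1, 4, 5.5, 7, 8, 3, 5.5

Sorted (descending): 3.5, 3.3, 3.2, 2.8, 2.5, 2.5, 2.2, 1.6
The 2 values of 2.5 occupy positions 5–6 → average rank (5+6)/2 = 5.5.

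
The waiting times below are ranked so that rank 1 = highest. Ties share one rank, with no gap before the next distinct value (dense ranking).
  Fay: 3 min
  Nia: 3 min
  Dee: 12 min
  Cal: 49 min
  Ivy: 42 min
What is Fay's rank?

4

Sorted (descending): 49, 42, 12, 3, 3
The 2 values of 3 share dense rank 4.
Remaining distinct values take the next consecutive integers.
Fay has value 3 min → rank 4.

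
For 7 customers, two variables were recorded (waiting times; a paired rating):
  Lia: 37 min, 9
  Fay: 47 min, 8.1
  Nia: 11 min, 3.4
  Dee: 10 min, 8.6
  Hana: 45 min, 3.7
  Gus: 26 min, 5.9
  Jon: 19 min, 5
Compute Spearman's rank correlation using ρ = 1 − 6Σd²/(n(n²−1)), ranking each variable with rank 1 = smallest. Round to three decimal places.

Ranks of variable 1: 5, 7, 2, 1, 6, 4, 3
Ranks of variable 2: 7, 5, 1, 6, 2, 4, 3
d = r₁ − r₂: -2, 2, 1, -5, 4, 0, 0
d²: 4, 4, 1, 25, 16, 0, 0; Σd² = 50
ρ = 1 − 6·50/(7·48) = 1 − 300/336 = 0.107

0.107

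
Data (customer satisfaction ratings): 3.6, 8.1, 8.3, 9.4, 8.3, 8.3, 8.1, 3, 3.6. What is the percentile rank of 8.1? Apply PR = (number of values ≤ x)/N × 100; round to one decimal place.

55.6

N = 9.
Strictly below 8.1: 3. Equal to 8.1: 2.
PR = 5/9 × 100 = 55.6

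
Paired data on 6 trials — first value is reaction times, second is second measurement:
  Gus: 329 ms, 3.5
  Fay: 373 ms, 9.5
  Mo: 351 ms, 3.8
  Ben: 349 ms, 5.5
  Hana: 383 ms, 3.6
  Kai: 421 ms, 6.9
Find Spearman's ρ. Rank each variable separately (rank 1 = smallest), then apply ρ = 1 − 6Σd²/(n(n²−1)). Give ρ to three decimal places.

0.486

Ranks of variable 1: 1, 4, 3, 2, 5, 6
Ranks of variable 2: 1, 6, 3, 4, 2, 5
d = r₁ − r₂: 0, -2, 0, -2, 3, 1
d²: 0, 4, 0, 4, 9, 1; Σd² = 18
ρ = 1 − 6·18/(6·35) = 1 − 108/210 = 0.486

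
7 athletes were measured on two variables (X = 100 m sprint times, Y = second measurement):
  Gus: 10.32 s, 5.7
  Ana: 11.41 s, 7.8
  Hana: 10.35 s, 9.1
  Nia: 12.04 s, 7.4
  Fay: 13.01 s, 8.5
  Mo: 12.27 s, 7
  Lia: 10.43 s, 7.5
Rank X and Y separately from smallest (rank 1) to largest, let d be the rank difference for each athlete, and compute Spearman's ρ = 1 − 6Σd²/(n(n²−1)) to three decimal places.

Ranks of variable 1: 1, 4, 2, 5, 7, 6, 3
Ranks of variable 2: 1, 5, 7, 3, 6, 2, 4
d = r₁ − r₂: 0, -1, -5, 2, 1, 4, -1
d²: 0, 1, 25, 4, 1, 16, 1; Σd² = 48
ρ = 1 − 6·48/(7·48) = 1 − 288/336 = 0.143

0.143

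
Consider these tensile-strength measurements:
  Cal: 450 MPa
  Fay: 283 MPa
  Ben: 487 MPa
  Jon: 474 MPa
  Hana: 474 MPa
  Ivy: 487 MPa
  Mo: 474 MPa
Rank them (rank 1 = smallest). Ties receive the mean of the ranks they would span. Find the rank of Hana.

Sorted (ascending): 283, 450, 474, 474, 474, 487, 487
The 3 values of 474 occupy positions 3–5 → average rank 4.
The 2 values of 487 occupy positions 6–7 → average rank (6+7)/2 = 6.5.
Hana has value 474 MPa → rank 4.

4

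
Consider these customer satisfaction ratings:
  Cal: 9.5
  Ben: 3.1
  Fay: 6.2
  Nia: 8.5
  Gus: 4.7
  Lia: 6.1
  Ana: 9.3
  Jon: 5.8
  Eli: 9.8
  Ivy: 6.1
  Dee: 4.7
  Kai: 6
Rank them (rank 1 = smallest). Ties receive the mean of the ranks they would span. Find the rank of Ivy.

Sorted (ascending): 3.1, 4.7, 4.7, 5.8, 6, 6.1, 6.1, 6.2, 8.5, 9.3, 9.5, 9.8
The 2 values of 4.7 occupy positions 2–3 → average rank (2+3)/2 = 2.5.
The 2 values of 6.1 occupy positions 6–7 → average rank (6+7)/2 = 6.5.
Ivy has value 6.1 → rank 6.5.

6.5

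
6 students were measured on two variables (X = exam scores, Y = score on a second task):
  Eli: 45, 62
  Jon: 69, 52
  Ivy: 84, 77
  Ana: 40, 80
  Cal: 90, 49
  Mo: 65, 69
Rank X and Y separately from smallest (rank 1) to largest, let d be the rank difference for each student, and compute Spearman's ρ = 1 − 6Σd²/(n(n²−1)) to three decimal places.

Ranks of variable 1: 2, 4, 5, 1, 6, 3
Ranks of variable 2: 3, 2, 5, 6, 1, 4
d = r₁ − r₂: -1, 2, 0, -5, 5, -1
d²: 1, 4, 0, 25, 25, 1; Σd² = 56
ρ = 1 − 6·56/(6·35) = 1 − 336/210 = -0.600

-0.600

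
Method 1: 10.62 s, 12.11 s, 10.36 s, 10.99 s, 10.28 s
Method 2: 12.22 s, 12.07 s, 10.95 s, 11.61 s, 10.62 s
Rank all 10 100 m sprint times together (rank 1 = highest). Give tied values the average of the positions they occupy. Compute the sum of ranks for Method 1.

Sorted (descending): 12.22, 12.11, 12.07, 11.61, 10.99, 10.95, 10.62, 10.62, 10.36, 10.28
The 2 values of 10.62 occupy positions 7–8 → average rank (7+8)/2 = 7.5.
Method 1 values → pooled ranks: 10.62→7.5, 12.11→2, 10.36→9, 10.99→5, 10.28→10
Rank sum = 7.5 + 2 + 9 + 5 + 10 = 33.5

33.5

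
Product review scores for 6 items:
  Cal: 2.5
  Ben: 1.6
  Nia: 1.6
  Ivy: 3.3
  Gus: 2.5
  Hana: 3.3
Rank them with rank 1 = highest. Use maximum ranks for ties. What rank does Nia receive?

6

Sorted (descending): 3.3, 3.3, 2.5, 2.5, 1.6, 1.6
The 2 values of 3.3 occupy positions 1–2 → each gets rank 2.
The 2 values of 2.5 occupy positions 3–4 → each gets rank 4.
The 2 values of 1.6 occupy positions 5–6 → each gets rank 6.
Nia has value 1.6 → rank 6.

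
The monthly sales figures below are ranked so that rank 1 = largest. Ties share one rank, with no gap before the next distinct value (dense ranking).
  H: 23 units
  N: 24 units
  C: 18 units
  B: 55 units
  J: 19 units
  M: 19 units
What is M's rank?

4

Sorted (descending): 55, 24, 23, 19, 19, 18
The 2 values of 19 share dense rank 4.
Remaining distinct values take the next consecutive integers.
M has value 19 units → rank 4.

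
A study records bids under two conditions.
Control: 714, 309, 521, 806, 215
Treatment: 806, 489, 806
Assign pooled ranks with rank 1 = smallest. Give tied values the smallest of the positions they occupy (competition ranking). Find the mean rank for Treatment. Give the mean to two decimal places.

Sorted (ascending): 215, 309, 489, 521, 714, 806, 806, 806
The 3 values of 806 occupy positions 6–8 → each gets rank 6.
Treatment values → pooled ranks: 806→6, 489→3, 806→6
Mean rank = (6 + 3 + 6) / 3 = 5.00

5.00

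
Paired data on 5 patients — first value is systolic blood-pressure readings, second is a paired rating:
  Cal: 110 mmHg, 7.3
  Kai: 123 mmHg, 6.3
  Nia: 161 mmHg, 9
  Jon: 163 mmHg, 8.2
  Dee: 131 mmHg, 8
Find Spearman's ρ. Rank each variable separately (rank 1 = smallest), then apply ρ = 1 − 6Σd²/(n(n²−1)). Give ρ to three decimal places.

0.800

Ranks of variable 1: 1, 2, 4, 5, 3
Ranks of variable 2: 2, 1, 5, 4, 3
d = r₁ − r₂: -1, 1, -1, 1, 0
d²: 1, 1, 1, 1, 0; Σd² = 4
ρ = 1 − 6·4/(5·24) = 1 − 24/120 = 0.800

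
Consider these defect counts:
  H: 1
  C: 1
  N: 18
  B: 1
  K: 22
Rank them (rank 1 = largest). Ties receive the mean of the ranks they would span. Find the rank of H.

Sorted (descending): 22, 18, 1, 1, 1
The 3 values of 1 occupy positions 3–5 → average rank 4.
H has value 1 → rank 4.

4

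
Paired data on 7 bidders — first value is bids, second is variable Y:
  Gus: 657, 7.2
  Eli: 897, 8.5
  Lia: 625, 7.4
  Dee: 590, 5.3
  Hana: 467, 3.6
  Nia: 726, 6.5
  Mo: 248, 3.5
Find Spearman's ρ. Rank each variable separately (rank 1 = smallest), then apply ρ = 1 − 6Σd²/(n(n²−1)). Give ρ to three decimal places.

0.857

Ranks of variable 1: 5, 7, 4, 3, 2, 6, 1
Ranks of variable 2: 5, 7, 6, 3, 2, 4, 1
d = r₁ − r₂: 0, 0, -2, 0, 0, 2, 0
d²: 0, 0, 4, 0, 0, 4, 0; Σd² = 8
ρ = 1 − 6·8/(7·48) = 1 − 48/336 = 0.857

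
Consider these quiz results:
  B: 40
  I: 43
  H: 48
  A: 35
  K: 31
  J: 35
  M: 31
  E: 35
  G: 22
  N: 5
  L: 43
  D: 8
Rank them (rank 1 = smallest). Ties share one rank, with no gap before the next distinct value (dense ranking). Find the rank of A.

5

Sorted (ascending): 5, 8, 22, 31, 31, 35, 35, 35, 40, 43, 43, 48
The 2 values of 31 share dense rank 4.
The 3 values of 35 share dense rank 5.
The 2 values of 43 share dense rank 7.
Remaining distinct values take the next consecutive integers.
A has value 35 → rank 5.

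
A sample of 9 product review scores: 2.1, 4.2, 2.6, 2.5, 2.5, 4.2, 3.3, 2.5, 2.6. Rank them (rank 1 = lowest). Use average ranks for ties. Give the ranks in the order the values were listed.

Sorted (ascending): 2.1, 2.5, 2.5, 2.5, 2.6, 2.6, 3.3, 4.2, 4.2
The 3 values of 2.5 occupy positions 2–4 → average rank 3.
The 2 values of 2.6 occupy positions 5–6 → average rank (5+6)/2 = 5.5.
The 2 values of 4.2 occupy positions 8–9 → average rank (8+9)/2 = 8.5.

1, 8.5, 5.5, 3, 3, 8.5, 7, 3, 5.5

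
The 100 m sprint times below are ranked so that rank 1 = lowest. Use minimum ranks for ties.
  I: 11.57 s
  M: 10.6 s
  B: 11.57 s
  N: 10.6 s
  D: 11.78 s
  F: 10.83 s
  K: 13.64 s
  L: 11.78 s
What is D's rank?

6

Sorted (ascending): 10.6, 10.6, 10.83, 11.57, 11.57, 11.78, 11.78, 13.64
The 2 values of 10.6 occupy positions 1–2 → each gets rank 1.
The 2 values of 11.57 occupy positions 4–5 → each gets rank 4.
The 2 values of 11.78 occupy positions 6–7 → each gets rank 6.
D has value 11.78 s → rank 6.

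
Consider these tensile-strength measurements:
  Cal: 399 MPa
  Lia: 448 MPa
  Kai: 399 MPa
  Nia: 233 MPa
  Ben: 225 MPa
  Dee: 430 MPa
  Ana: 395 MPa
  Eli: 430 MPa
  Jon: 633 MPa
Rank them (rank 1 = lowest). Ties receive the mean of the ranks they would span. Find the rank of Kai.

Sorted (ascending): 225, 233, 395, 399, 399, 430, 430, 448, 633
The 2 values of 399 occupy positions 4–5 → average rank (4+5)/2 = 4.5.
The 2 values of 430 occupy positions 6–7 → average rank (6+7)/2 = 6.5.
Kai has value 399 MPa → rank 4.5.

4.5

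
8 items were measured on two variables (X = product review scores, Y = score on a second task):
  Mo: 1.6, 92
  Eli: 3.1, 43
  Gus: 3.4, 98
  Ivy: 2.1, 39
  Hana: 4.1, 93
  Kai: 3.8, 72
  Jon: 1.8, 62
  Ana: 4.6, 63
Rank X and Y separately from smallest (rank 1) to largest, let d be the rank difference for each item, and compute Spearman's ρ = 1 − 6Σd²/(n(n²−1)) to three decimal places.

Ranks of variable 1: 1, 4, 5, 3, 7, 6, 2, 8
Ranks of variable 2: 6, 2, 8, 1, 7, 5, 3, 4
d = r₁ − r₂: -5, 2, -3, 2, 0, 1, -1, 4
d²: 25, 4, 9, 4, 0, 1, 1, 16; Σd² = 60
ρ = 1 − 6·60/(8·63) = 1 − 360/504 = 0.286

0.286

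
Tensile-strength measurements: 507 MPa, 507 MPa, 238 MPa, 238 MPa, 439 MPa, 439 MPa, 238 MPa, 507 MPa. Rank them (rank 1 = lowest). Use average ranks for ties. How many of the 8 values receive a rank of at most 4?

3

Sorted (ascending): 238, 238, 238, 439, 439, 507, 507, 507
The 3 values of 238 occupy positions 1–3 → average rank 2.
The 2 values of 439 occupy positions 4–5 → average rank (4+5)/2 = 4.5.
The 3 values of 507 occupy positions 6–8 → average rank 7.
Ranks ≤ 4: {2, 2, 2} → 3 values.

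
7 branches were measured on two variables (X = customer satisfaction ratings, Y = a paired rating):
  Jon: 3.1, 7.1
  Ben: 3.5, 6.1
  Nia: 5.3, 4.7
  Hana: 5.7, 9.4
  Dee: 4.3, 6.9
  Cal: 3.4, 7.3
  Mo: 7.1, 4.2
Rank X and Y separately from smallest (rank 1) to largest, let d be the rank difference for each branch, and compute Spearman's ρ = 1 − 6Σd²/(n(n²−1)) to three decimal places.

Ranks of variable 1: 1, 3, 5, 6, 4, 2, 7
Ranks of variable 2: 5, 3, 2, 7, 4, 6, 1
d = r₁ − r₂: -4, 0, 3, -1, 0, -4, 6
d²: 16, 0, 9, 1, 0, 16, 36; Σd² = 78
ρ = 1 − 6·78/(7·48) = 1 − 468/336 = -0.393

-0.393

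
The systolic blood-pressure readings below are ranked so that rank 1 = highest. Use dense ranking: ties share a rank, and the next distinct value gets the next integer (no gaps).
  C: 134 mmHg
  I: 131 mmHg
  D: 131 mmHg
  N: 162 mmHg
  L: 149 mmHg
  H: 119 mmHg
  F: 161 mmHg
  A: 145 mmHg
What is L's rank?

3

Sorted (descending): 162, 161, 149, 145, 134, 131, 131, 119
The 2 values of 131 share dense rank 6.
Remaining distinct values take the next consecutive integers.
L has value 149 mmHg → rank 3.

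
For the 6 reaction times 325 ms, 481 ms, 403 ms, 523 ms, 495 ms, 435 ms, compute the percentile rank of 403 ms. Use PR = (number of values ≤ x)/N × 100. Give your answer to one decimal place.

33.3

N = 6.
Strictly below 403: 1. Equal to 403: 1.
PR = 2/6 × 100 = 33.3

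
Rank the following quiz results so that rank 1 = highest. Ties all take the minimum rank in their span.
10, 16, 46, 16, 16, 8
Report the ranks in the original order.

Sorted (descending): 46, 16, 16, 16, 10, 8
The 3 values of 16 occupy positions 2–4 → each gets rank 2.

5, 2, 1, 2, 2, 6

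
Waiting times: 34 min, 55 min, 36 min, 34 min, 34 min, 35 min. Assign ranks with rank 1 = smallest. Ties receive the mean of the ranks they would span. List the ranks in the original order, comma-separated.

Sorted (ascending): 34, 34, 34, 35, 36, 55
The 3 values of 34 occupy positions 1–3 → average rank 2.

2, 6, 5, 2, 2, 4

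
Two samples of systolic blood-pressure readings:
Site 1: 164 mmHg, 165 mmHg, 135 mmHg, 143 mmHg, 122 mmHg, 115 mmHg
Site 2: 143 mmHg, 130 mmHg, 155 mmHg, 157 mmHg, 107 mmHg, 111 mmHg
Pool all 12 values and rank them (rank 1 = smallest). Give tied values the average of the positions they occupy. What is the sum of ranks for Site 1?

Sorted (ascending): 107, 111, 115, 122, 130, 135, 143, 143, 155, 157, 164, 165
The 2 values of 143 occupy positions 7–8 → average rank (7+8)/2 = 7.5.
Site 1 values → pooled ranks: 164→11, 165→12, 135→6, 143→7.5, 122→4, 115→3
Rank sum = 11 + 12 + 6 + 7.5 + 4 + 3 = 43.5

43.5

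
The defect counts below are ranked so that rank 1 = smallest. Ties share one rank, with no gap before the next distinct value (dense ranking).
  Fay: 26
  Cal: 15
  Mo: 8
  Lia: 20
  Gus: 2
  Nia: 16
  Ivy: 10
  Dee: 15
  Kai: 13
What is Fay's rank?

Sorted (ascending): 2, 8, 10, 13, 15, 15, 16, 20, 26
The 2 values of 15 share dense rank 5.
Remaining distinct values take the next consecutive integers.
Fay has value 26 → rank 8.

8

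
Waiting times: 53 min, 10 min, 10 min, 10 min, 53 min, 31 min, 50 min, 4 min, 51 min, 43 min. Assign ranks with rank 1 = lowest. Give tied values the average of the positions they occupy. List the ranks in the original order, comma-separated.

Sorted (ascending): 4, 10, 10, 10, 31, 43, 50, 51, 53, 53
The 3 values of 10 occupy positions 2–4 → average rank 3.
The 2 values of 53 occupy positions 9–10 → average rank (9+10)/2 = 9.5.

9.5, 3, 3, 3, 9.5, 5, 7, 1, 8, 6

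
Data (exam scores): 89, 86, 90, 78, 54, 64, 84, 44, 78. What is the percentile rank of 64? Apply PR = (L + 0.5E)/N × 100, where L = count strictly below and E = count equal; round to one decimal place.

27.8

N = 9.
Strictly below 64: 2. Equal to 64: 1.
PR = (2 + 0.5·1)/9 × 100 = 27.8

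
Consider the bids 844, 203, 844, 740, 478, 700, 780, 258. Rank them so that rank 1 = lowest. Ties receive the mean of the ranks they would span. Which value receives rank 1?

203

Sorted (ascending): 203, 258, 478, 700, 740, 780, 844, 844
The 2 values of 844 occupy positions 7–8 → average rank (7+8)/2 = 7.5.
Rank 1 → value 203.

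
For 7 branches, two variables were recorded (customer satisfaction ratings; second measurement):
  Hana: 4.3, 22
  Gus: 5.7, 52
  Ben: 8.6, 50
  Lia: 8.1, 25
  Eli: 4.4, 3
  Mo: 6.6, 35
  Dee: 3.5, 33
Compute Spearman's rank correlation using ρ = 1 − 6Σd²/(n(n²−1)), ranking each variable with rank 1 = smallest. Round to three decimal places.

0.429

Ranks of variable 1: 2, 4, 7, 6, 3, 5, 1
Ranks of variable 2: 2, 7, 6, 3, 1, 5, 4
d = r₁ − r₂: 0, -3, 1, 3, 2, 0, -3
d²: 0, 9, 1, 9, 4, 0, 9; Σd² = 32
ρ = 1 − 6·32/(7·48) = 1 − 192/336 = 0.429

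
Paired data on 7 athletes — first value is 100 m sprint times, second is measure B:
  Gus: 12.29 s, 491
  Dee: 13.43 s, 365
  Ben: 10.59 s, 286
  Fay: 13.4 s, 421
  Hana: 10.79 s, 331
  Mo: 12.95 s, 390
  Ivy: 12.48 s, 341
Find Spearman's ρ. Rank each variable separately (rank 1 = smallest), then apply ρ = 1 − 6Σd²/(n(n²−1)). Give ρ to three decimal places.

0.536

Ranks of variable 1: 3, 7, 1, 6, 2, 5, 4
Ranks of variable 2: 7, 4, 1, 6, 2, 5, 3
d = r₁ − r₂: -4, 3, 0, 0, 0, 0, 1
d²: 16, 9, 0, 0, 0, 0, 1; Σd² = 26
ρ = 1 − 6·26/(7·48) = 1 − 156/336 = 0.536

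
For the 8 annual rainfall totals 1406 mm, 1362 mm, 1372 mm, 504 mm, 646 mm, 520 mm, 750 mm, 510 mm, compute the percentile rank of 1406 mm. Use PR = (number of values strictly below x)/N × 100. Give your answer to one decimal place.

87.5

N = 8.
Strictly below 1406: 7. Equal to 1406: 1.
PR = 7/8 × 100 = 87.5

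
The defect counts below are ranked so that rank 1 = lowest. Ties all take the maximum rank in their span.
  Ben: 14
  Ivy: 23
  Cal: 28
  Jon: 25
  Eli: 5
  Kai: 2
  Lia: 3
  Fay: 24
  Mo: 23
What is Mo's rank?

6

Sorted (ascending): 2, 3, 5, 14, 23, 23, 24, 25, 28
The 2 values of 23 occupy positions 5–6 → each gets rank 6.
Mo has value 23 → rank 6.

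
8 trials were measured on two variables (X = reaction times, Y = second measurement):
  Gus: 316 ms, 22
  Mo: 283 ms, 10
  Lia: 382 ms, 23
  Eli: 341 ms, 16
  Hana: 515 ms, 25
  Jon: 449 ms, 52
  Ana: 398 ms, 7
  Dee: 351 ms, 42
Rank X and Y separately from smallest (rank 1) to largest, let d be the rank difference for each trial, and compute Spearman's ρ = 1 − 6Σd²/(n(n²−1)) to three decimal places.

Ranks of variable 1: 2, 1, 5, 3, 8, 7, 6, 4
Ranks of variable 2: 4, 2, 5, 3, 6, 8, 1, 7
d = r₁ − r₂: -2, -1, 0, 0, 2, -1, 5, -3
d²: 4, 1, 0, 0, 4, 1, 25, 9; Σd² = 44
ρ = 1 − 6·44/(8·63) = 1 − 264/504 = 0.476

0.476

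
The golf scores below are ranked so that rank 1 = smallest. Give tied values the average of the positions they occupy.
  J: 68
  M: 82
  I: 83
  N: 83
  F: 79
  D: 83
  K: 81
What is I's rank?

6

Sorted (ascending): 68, 79, 81, 82, 83, 83, 83
The 3 values of 83 occupy positions 5–7 → average rank 6.
I has value 83 → rank 6.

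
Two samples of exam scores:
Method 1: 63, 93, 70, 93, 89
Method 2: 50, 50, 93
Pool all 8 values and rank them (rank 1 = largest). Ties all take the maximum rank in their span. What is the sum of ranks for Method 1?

Sorted (descending): 93, 93, 93, 89, 70, 63, 50, 50
The 3 values of 93 occupy positions 1–3 → each gets rank 3.
The 2 values of 50 occupy positions 7–8 → each gets rank 8.
Method 1 values → pooled ranks: 63→6, 93→3, 70→5, 93→3, 89→4
Rank sum = 6 + 3 + 5 + 3 + 4 = 21

21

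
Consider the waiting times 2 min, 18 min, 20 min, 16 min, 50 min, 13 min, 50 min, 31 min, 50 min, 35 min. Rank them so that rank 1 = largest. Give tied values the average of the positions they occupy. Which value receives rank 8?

Sorted (descending): 50, 50, 50, 35, 31, 20, 18, 16, 13, 2
The 3 values of 50 occupy positions 1–3 → average rank 2.
Rank 8 → value 16.

16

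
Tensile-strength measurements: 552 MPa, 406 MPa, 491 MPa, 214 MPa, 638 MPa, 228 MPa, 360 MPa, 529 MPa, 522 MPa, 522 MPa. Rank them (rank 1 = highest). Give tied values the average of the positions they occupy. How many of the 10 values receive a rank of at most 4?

3

Sorted (descending): 638, 552, 529, 522, 522, 491, 406, 360, 228, 214
The 2 values of 522 occupy positions 4–5 → average rank (4+5)/2 = 4.5.
Ranks ≤ 4: {1, 2, 3} → 3 values.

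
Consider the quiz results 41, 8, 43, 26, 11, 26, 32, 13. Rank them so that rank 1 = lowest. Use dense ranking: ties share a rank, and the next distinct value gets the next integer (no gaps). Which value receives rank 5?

Sorted (ascending): 8, 11, 13, 26, 26, 32, 41, 43
The 2 values of 26 share dense rank 4.
Remaining distinct values take the next consecutive integers.
Rank 5 → value 32.

32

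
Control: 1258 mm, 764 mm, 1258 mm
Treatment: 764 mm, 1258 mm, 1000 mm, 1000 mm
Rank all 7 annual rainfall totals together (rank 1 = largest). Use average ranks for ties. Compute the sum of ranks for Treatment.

Sorted (descending): 1258, 1258, 1258, 1000, 1000, 764, 764
The 3 values of 1258 occupy positions 1–3 → average rank 2.
The 2 values of 1000 occupy positions 4–5 → average rank (4+5)/2 = 4.5.
The 2 values of 764 occupy positions 6–7 → average rank (6+7)/2 = 6.5.
Treatment values → pooled ranks: 764→6.5, 1258→2, 1000→4.5, 1000→4.5
Rank sum = 6.5 + 2 + 4.5 + 4.5 = 17.5

17.5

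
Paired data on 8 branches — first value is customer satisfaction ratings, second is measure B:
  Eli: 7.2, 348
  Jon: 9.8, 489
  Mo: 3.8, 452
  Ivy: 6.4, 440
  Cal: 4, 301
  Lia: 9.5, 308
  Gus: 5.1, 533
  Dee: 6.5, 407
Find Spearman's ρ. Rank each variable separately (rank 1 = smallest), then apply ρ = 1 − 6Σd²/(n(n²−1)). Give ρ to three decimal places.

Ranks of variable 1: 6, 8, 1, 4, 2, 7, 3, 5
Ranks of variable 2: 3, 7, 6, 5, 1, 2, 8, 4
d = r₁ − r₂: 3, 1, -5, -1, 1, 5, -5, 1
d²: 9, 1, 25, 1, 1, 25, 25, 1; Σd² = 88
ρ = 1 − 6·88/(8·63) = 1 − 528/504 = -0.048

-0.048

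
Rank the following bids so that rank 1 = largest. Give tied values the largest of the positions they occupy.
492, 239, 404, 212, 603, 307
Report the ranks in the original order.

2, 5, 3, 6, 1, 4

Sorted (descending): 603, 492, 404, 307, 239, 212
No ties — each value takes its position as its rank.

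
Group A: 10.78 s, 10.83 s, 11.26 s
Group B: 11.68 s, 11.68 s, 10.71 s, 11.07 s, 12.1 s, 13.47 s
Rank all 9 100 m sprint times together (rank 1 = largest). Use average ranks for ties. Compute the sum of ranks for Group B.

25

Sorted (descending): 13.47, 12.1, 11.68, 11.68, 11.26, 11.07, 10.83, 10.78, 10.71
The 2 values of 11.68 occupy positions 3–4 → average rank (3+4)/2 = 3.5.
Group B values → pooled ranks: 11.68→3.5, 11.68→3.5, 10.71→9, 11.07→6, 12.1→2, 13.47→1
Rank sum = 3.5 + 3.5 + 9 + 6 + 2 + 1 = 25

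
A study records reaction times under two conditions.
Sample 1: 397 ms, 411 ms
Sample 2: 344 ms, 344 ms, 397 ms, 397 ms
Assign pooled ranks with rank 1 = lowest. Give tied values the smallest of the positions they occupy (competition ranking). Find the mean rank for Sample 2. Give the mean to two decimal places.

Sorted (ascending): 344, 344, 397, 397, 397, 411
The 2 values of 344 occupy positions 1–2 → each gets rank 1.
The 3 values of 397 occupy positions 3–5 → each gets rank 3.
Sample 2 values → pooled ranks: 344→1, 344→1, 397→3, 397→3
Mean rank = (1 + 1 + 3 + 3) / 4 = 2.00

2.00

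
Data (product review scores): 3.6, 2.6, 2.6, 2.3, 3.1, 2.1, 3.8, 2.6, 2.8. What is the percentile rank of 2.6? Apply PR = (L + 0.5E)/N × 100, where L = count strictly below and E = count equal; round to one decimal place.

38.9

N = 9.
Strictly below 2.6: 2. Equal to 2.6: 3.
PR = (2 + 0.5·3)/9 × 100 = 38.9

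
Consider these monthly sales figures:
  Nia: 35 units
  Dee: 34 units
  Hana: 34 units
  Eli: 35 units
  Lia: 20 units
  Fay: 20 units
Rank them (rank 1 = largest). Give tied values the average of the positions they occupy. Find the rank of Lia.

5.5

Sorted (descending): 35, 35, 34, 34, 20, 20
The 2 values of 35 occupy positions 1–2 → average rank (1+2)/2 = 1.5.
The 2 values of 34 occupy positions 3–4 → average rank (3+4)/2 = 3.5.
The 2 values of 20 occupy positions 5–6 → average rank (5+6)/2 = 5.5.
Lia has value 20 units → rank 5.5.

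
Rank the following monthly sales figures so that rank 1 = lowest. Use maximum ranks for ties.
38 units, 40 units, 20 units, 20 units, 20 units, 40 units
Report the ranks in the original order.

4, 6, 3, 3, 3, 6

Sorted (ascending): 20, 20, 20, 38, 40, 40
The 3 values of 20 occupy positions 1–3 → each gets rank 3.
The 2 values of 40 occupy positions 5–6 → each gets rank 6.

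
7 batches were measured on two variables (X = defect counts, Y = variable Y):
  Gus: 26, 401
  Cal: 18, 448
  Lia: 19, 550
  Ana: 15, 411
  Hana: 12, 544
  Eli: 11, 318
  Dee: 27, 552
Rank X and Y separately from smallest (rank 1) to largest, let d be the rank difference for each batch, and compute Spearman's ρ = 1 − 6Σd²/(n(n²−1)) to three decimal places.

Ranks of variable 1: 6, 4, 5, 3, 2, 1, 7
Ranks of variable 2: 2, 4, 6, 3, 5, 1, 7
d = r₁ − r₂: 4, 0, -1, 0, -3, 0, 0
d²: 16, 0, 1, 0, 9, 0, 0; Σd² = 26
ρ = 1 − 6·26/(7·48) = 1 − 156/336 = 0.536

0.536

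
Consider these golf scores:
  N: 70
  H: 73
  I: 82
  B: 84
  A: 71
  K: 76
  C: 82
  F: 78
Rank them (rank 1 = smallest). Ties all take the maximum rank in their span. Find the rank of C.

7

Sorted (ascending): 70, 71, 73, 76, 78, 82, 82, 84
The 2 values of 82 occupy positions 6–7 → each gets rank 7.
C has value 82 → rank 7.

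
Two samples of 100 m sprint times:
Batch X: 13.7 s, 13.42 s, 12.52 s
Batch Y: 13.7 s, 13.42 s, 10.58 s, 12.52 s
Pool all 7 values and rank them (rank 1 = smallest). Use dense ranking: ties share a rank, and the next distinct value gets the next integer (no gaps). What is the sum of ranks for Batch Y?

Sorted (ascending): 10.58, 12.52, 12.52, 13.42, 13.42, 13.7, 13.7
The 2 values of 12.52 share dense rank 2.
The 2 values of 13.42 share dense rank 3.
The 2 values of 13.7 share dense rank 4.
Remaining distinct values take the next consecutive integers.
Batch Y values → pooled ranks: 13.7→4, 13.42→3, 10.58→1, 12.52→2
Rank sum = 4 + 3 + 1 + 2 = 10

10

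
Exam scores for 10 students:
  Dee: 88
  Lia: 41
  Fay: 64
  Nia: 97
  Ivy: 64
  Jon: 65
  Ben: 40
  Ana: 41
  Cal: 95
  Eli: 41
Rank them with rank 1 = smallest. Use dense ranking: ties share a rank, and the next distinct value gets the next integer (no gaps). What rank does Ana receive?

2

Sorted (ascending): 40, 41, 41, 41, 64, 64, 65, 88, 95, 97
The 3 values of 41 share dense rank 2.
The 2 values of 64 share dense rank 3.
Remaining distinct values take the next consecutive integers.
Ana has value 41 → rank 2.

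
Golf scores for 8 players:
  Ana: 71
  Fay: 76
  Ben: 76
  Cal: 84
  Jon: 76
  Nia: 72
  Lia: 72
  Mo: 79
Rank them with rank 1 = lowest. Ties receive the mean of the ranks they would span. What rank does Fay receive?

5

Sorted (ascending): 71, 72, 72, 76, 76, 76, 79, 84
The 2 values of 72 occupy positions 2–3 → average rank (2+3)/2 = 2.5.
The 3 values of 76 occupy positions 4–6 → average rank 5.
Fay has value 76 → rank 5.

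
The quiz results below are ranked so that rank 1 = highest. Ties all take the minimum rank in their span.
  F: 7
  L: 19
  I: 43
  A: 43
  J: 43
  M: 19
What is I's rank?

Sorted (descending): 43, 43, 43, 19, 19, 7
The 3 values of 43 occupy positions 1–3 → each gets rank 1.
The 2 values of 19 occupy positions 4–5 → each gets rank 4.
I has value 43 → rank 1.

1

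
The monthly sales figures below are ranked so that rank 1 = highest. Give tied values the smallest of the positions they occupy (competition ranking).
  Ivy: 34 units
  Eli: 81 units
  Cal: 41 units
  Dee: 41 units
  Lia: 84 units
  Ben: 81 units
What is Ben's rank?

Sorted (descending): 84, 81, 81, 41, 41, 34
The 2 values of 81 occupy positions 2–3 → each gets rank 2.
The 2 values of 41 occupy positions 4–5 → each gets rank 4.
Ben has value 81 units → rank 2.

2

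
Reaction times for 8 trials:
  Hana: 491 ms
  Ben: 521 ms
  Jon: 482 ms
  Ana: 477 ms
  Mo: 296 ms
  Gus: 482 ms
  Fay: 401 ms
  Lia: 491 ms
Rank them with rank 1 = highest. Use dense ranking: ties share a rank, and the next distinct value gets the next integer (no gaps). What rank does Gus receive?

3

Sorted (descending): 521, 491, 491, 482, 482, 477, 401, 296
The 2 values of 491 share dense rank 2.
The 2 values of 482 share dense rank 3.
Remaining distinct values take the next consecutive integers.
Gus has value 482 ms → rank 3.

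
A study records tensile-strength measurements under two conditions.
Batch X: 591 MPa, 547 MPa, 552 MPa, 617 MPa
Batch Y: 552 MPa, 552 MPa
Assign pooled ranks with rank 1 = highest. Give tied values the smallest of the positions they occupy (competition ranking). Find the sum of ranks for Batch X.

Sorted (descending): 617, 591, 552, 552, 552, 547
The 3 values of 552 occupy positions 3–5 → each gets rank 3.
Batch X values → pooled ranks: 591→2, 547→6, 552→3, 617→1
Rank sum = 2 + 6 + 3 + 1 = 12

12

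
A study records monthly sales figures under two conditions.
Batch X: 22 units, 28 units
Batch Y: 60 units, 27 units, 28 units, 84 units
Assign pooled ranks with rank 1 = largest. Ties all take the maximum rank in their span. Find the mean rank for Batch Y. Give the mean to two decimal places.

3.00

Sorted (descending): 84, 60, 28, 28, 27, 22
The 2 values of 28 occupy positions 3–4 → each gets rank 4.
Batch Y values → pooled ranks: 60→2, 27→5, 28→4, 84→1
Mean rank = (2 + 5 + 4 + 1) / 4 = 3.00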